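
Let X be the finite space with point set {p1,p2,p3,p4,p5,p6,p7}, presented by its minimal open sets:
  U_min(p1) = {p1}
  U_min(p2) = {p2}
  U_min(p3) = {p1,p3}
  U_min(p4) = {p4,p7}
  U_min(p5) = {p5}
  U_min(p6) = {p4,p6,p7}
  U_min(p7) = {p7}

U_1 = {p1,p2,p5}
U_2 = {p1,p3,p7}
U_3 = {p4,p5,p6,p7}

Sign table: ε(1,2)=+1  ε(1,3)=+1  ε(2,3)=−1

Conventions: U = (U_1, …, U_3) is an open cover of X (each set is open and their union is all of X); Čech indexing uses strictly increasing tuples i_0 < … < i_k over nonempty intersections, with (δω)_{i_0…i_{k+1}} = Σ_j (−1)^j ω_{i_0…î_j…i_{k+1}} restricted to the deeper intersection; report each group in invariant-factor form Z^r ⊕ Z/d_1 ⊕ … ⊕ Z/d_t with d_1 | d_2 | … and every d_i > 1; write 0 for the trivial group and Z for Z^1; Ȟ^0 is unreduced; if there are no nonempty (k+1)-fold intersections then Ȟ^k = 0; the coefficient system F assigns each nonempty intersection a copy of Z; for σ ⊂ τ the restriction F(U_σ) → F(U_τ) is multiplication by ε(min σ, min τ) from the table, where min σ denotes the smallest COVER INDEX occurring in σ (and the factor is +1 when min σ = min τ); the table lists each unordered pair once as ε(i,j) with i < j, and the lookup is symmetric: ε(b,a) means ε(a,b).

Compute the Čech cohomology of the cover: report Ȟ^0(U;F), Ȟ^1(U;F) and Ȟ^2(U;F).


Ȟ^0(U;F) ≅ 0; Ȟ^1(U;F) ≅ Z/2; Ȟ^2(U;F) ≅ 0

nerve of the cover:
  U12={p1} U13={p5} U23={p7}
C dims 3,3; δ0: rk 3, SNF 1^2·2
Ȟ^0 = (3 − 3) − 0 = 0, so Ȟ^0 ≅ 0
Ȟ^1 = (3 − 0) − 3 = 0 plus torsion [2], so Ȟ^1 ≅ Z/2
Ȟ^2 = (0 − 0) − 0 = 0, so Ȟ^2 ≅ 0


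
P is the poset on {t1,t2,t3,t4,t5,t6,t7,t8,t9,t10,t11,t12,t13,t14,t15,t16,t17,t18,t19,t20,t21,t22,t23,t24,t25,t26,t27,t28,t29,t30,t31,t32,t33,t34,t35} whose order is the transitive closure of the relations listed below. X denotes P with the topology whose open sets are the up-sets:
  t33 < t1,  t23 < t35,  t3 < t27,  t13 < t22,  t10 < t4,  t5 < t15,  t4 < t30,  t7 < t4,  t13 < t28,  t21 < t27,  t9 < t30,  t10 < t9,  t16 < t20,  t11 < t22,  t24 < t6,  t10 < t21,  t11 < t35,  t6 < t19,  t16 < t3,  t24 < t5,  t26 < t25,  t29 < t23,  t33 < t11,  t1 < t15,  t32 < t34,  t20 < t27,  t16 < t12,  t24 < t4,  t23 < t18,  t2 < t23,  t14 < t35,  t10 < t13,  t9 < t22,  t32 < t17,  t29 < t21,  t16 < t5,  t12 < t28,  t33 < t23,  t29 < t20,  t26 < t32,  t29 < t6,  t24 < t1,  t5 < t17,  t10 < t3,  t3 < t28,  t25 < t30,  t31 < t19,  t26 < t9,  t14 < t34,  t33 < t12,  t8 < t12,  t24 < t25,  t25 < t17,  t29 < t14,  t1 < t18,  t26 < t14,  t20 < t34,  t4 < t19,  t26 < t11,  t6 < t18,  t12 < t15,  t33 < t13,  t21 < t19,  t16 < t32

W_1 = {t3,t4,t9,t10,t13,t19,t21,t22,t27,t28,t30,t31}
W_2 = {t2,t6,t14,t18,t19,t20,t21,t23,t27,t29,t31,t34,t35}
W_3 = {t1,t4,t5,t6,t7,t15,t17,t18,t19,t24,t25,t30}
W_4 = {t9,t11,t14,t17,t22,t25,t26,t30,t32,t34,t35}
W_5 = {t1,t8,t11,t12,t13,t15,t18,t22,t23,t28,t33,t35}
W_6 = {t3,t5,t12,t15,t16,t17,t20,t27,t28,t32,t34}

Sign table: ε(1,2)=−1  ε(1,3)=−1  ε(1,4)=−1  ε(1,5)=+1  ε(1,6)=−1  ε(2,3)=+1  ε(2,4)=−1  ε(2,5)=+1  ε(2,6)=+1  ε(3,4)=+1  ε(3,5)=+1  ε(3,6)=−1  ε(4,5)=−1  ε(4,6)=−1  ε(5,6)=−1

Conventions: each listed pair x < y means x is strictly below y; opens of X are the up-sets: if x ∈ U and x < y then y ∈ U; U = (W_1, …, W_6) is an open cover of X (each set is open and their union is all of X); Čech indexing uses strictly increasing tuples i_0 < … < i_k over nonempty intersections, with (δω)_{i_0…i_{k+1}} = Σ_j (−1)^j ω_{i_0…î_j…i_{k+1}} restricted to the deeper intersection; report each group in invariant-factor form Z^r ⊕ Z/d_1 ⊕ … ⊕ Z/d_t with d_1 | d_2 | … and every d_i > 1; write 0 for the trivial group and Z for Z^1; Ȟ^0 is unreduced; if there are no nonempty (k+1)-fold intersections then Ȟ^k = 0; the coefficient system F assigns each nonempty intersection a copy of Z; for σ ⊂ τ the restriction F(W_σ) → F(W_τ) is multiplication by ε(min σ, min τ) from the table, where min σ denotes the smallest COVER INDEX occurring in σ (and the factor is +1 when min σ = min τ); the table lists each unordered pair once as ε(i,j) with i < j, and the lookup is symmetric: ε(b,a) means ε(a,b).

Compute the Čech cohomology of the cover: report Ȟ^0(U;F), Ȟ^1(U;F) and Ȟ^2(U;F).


Ȟ^0(U;F) ≅ 0; Ȟ^1(U;F) ≅ Z/2; Ȟ^2(U;F) ≅ Z

nerve of the cover:
  W12={t19,t21,t27,t31} W13={t4,t19,t30} W14={t9,t22,t30} W15={t13,t22,t28} W16={t3,t27,t28} W23={t6,t18,t19} W24={t14,t34,t35} W25={t18,t23,t35} W26={t20,t27,t34} W34={t17,t25,t30} W35={t1,t15,t18} W36={t5,t15,t17} W45={t11,t22,t35} W46={t17,t32,t34} W56={t12,t15,t28}
  W123={t19} W126={t27} W134={t30} W145={t22} W156={t28} W235={t18} W245={t35} W246={t34} W346={t17} W356={t15}
C dims 6,15,10; δ0: rk 6, SNF 1^5·2; δ1: rk 9, SNF 1^9
Ȟ^0 = (6 − 6) − 0 = 0, so Ȟ^0 ≅ 0
Ȟ^1 = (15 − 9) − 6 = 0 plus torsion [2], so Ȟ^1 ≅ Z/2
Ȟ^2 = (10 − 0) − 9 = 1, so Ȟ^2 ≅ Z


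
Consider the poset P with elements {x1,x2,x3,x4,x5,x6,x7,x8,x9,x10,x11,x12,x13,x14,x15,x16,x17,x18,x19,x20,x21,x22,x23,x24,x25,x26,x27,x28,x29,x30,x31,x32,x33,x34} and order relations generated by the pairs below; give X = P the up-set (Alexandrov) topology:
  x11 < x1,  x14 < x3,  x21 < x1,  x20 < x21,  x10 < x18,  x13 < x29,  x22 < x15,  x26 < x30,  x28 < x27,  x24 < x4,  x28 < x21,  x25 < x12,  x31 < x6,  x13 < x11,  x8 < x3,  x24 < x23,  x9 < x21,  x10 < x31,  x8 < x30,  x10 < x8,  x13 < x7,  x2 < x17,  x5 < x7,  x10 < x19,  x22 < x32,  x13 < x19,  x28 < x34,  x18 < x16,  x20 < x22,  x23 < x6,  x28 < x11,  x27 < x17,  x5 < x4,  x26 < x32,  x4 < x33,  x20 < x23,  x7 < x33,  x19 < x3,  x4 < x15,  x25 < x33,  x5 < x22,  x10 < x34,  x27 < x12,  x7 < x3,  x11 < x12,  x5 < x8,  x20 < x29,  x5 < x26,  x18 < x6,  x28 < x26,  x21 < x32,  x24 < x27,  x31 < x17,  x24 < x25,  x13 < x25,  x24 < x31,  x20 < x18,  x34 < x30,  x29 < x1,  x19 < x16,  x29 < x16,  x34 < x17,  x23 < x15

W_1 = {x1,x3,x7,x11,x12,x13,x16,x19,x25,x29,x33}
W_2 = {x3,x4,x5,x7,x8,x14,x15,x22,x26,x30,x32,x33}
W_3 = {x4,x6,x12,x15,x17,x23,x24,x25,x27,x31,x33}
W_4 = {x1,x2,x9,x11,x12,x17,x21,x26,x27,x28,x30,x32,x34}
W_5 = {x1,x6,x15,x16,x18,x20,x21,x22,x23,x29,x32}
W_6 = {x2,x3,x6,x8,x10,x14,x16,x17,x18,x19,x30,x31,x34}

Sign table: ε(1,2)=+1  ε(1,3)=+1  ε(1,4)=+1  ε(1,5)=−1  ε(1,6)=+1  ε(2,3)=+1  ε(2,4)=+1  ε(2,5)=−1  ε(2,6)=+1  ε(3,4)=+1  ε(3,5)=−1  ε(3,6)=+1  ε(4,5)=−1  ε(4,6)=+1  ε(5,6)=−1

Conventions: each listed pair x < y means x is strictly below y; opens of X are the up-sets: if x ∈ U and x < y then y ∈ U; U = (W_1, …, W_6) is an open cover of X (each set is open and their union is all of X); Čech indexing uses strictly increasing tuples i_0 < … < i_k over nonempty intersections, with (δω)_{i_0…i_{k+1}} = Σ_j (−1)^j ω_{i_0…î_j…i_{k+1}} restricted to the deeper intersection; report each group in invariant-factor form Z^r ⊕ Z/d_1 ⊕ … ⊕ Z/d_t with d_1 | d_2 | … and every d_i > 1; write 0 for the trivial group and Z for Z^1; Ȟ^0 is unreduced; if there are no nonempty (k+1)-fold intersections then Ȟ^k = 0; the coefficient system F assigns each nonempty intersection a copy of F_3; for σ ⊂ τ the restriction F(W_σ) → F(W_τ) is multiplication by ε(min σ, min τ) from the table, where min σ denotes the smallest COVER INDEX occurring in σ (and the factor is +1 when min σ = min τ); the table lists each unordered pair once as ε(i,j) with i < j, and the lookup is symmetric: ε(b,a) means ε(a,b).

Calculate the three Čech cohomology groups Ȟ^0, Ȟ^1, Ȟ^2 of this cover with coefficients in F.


Ȟ^0 ≅ Z/3, Ȟ^1 ≅ 0, Ȟ^2 ≅ 0

nerve simplices:
  W12={x3,x7,x33} W13={x12,x25,x33} W14={x1,x11,x12} W15={x1,x16,x29} W16={x3,x16,x19} W23={x4,x15,x33} W24={x26,x30,x32} W25={x15,x22,x32} W26={x3,x8,x14,x30} W34={x12,x17,x27} W35={x6,x15,x23} W36={x6,x17,x31} W45={x1,x21,x32} W46={x2,x17,x30,x34} W56={x6,x16,x18}
  W123={x33} W126={x3} W134={x12} W145={x1} W156={x16} W235={x15} W245={x32} W246={x30} W346={x17} W356={x6}
C dims 6,15,10; δ0: rk_F3 5; δ1: rk_F3 10
degree 0: 6−5−0 = 1 → Ȟ^0 ≅ Z/3
degree 1: 15−10−5 = 0 → Ȟ^1 ≅ 0
degree 2: 10−0−10 = 0 → Ȟ^2 ≅ 0


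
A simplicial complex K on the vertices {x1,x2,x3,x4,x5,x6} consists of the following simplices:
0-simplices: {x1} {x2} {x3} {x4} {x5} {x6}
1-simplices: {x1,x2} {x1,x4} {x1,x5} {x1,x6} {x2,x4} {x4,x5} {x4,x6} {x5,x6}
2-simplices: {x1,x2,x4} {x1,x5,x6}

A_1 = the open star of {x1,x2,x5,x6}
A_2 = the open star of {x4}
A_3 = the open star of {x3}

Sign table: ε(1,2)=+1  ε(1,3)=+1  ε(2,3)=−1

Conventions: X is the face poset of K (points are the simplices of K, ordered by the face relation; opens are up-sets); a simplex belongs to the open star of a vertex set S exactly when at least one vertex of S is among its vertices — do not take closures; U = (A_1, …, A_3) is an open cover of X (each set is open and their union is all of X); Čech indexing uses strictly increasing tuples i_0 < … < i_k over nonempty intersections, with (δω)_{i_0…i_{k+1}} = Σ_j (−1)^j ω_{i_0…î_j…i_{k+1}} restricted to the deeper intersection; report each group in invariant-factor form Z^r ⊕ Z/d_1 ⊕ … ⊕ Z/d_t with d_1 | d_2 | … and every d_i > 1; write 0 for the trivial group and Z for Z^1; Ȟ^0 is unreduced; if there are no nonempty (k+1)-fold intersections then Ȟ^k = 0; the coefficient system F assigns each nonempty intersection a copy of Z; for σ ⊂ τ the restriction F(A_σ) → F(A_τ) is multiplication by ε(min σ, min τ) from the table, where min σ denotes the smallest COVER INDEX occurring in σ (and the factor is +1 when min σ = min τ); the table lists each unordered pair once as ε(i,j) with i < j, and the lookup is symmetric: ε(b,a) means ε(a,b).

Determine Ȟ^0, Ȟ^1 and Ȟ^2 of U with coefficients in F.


cover nerve:
  A1={{x1},{x2},{x5},{x6},{x1,x2},{x1,x4},{x1,x5},{x1,x6},{x2,x4},{x4,x5},{x4,x6},{x5,x6},{x1,x2,x4},{x1,x5,x6}} A2={{x4},{x1,x4},{x2,x4},{x4,x5},{x4,x6},{x1,x2,x4}} A3={{x3}}
  A12={{x1,x4},{x2,x4},{x4,x5},{x4,x6},{x1,x2,x4}}
C dims 3,1; δ0: rk 1, SNF 1^1
Ȟ^0: (3−1)−0=2 ⇒ Z^2
Ȟ^1: (1−0)−1=0 ⇒ 0
Ȟ^2: (0−0)−0=0 ⇒ 0

Ȟ^0 = Z^2; Ȟ^1 = 0; Ȟ^2 = 0


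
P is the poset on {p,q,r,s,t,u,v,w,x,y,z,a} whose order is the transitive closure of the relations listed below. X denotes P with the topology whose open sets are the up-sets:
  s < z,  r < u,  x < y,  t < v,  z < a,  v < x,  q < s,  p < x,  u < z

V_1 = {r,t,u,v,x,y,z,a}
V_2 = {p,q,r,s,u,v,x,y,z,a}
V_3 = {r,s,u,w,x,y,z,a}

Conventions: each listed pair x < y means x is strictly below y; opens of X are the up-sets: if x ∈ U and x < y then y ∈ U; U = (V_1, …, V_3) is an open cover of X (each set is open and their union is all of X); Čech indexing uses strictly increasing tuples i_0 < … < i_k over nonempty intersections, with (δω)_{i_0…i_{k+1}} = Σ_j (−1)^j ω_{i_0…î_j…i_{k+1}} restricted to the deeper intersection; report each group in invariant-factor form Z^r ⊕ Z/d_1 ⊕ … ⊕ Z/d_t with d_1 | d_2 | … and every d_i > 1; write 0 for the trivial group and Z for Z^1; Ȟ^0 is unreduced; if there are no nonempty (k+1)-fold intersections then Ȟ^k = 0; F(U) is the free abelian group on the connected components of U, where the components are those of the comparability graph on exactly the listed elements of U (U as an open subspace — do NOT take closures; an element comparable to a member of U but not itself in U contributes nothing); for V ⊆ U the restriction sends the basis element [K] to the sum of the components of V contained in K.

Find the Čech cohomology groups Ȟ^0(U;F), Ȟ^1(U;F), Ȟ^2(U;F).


nerve of the cover:
  V12={r,u,v,x,y,z,a} V13={r,u,x,y,z,a} V23={r,s,u,x,y,z,a}
  V123={r,u,x,y,z,a}
components per intersection:
  V1: {r,u,z,a} {t,v,x,y}
  V2: {p,v,x,y} {q,r,s,u,z,a}
  V3: {r,s,u,z,a} {w} {x,y}
  V12: {r,u,z,a} {v,x,y}
  V13: {r,u,z,a} {x,y}
  V23: {r,s,u,z,a} {x,y}
  V123: {r,u,z,a} {x,y}
C dims 7,6,2; δ0: rk 4, SNF 1^4; δ1: rk 2, SNF 1^2
Ȟ^0 = (7 − 4) − 0 = 3, so Ȟ^0 ≅ Z^3
Ȟ^1 = (6 − 2) − 4 = 0, so Ȟ^1 ≅ 0
Ȟ^2 = (2 − 0) − 2 = 0, so Ȟ^2 ≅ 0

Ȟ^0 = Z^3,  Ȟ^1 = 0,  Ȟ^2 = 0


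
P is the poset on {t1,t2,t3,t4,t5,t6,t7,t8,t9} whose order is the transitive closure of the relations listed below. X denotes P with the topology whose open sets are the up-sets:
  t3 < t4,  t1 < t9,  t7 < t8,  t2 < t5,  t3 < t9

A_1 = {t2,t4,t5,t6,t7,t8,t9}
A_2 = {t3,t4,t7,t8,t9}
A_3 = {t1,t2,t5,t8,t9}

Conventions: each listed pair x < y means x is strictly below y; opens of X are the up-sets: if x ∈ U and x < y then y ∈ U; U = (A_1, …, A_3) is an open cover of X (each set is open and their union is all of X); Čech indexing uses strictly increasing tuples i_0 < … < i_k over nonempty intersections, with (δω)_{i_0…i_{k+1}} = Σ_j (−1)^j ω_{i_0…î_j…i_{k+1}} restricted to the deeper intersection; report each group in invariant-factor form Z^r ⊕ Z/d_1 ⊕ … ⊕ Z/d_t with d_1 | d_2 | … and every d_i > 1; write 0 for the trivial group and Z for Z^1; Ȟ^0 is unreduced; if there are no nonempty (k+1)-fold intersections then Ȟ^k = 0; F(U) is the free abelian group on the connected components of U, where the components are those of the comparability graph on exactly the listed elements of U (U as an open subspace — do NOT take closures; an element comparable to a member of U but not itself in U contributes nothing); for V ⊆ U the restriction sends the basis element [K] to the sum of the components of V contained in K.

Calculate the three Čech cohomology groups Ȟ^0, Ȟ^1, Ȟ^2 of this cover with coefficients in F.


Ȟ^0 ≅ Z^4; Ȟ^1 ≅ 0; Ȟ^2 ≅ 0

intersection data:
  A12={t4,t7,t8,t9} A13={t2,t5,t8,t9} A23={t8,t9}
  A123={t8,t9}
components per intersection:
  A1: {t2,t5} {t4} {t6} {t7,t8} {t9}
  A2: {t3,t4,t9} {t7,t8}
  A3: {t1,t9} {t2,t5} {t8}
  A12: {t4} {t7,t8} {t9}
  A13: {t2,t5} {t8} {t9}
  A23: {t8} {t9}
  A123: {t8} {t9}
C dims 10,8,2; δ0: rk 6, SNF 1^6; δ1: rk 2, SNF 1^2
Ȟ^0 = (10 − 6) − 0 = 4, so Ȟ^0 ≅ Z^4
Ȟ^1 = (8 − 2) − 6 = 0, so Ȟ^1 ≅ 0
Ȟ^2 = (2 − 0) − 2 = 0, so Ȟ^2 ≅ 0


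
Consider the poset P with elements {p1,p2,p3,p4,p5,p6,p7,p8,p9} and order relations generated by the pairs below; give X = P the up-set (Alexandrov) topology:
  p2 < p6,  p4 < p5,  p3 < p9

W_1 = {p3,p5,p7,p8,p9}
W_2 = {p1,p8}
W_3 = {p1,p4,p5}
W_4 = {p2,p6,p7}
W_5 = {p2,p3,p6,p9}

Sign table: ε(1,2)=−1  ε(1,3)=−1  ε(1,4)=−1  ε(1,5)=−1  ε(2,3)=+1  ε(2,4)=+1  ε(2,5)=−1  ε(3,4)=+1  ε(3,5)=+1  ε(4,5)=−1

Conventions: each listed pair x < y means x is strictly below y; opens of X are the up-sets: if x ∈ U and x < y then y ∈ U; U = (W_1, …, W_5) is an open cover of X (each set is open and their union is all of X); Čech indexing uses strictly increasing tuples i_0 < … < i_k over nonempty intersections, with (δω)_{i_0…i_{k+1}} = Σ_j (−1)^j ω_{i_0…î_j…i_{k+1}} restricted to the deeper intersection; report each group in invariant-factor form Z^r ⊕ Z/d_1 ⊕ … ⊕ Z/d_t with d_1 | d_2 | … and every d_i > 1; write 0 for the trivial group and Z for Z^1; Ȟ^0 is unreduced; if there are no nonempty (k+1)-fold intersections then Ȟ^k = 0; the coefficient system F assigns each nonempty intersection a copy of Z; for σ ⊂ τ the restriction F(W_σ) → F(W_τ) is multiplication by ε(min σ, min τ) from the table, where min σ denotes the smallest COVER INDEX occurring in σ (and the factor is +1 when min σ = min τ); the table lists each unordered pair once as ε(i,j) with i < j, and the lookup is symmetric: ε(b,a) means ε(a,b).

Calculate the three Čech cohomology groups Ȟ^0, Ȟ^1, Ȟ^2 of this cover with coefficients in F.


nerve of the cover:
  W12={p8} W13={p5} W14={p7} W15={p3,p9} W23={p1} W45={p2,p6}
C dims 5,6; δ0: rk 5, SNF 1^4·2
Ȟ^0 = (5 − 5) − 0 = 0, so Ȟ^0 ≅ 0
Ȟ^1 = (6 − 0) − 5 = 1 plus torsion [2], so Ȟ^1 ≅ Z ⊕ Z/2
Ȟ^2 = (0 − 0) − 0 = 0, so Ȟ^2 ≅ 0

Ȟ^0(U;F) ≅ 0,  Ȟ^1(U;F) ≅ Z ⊕ Z/2,  Ȟ^2(U;F) ≅ 0


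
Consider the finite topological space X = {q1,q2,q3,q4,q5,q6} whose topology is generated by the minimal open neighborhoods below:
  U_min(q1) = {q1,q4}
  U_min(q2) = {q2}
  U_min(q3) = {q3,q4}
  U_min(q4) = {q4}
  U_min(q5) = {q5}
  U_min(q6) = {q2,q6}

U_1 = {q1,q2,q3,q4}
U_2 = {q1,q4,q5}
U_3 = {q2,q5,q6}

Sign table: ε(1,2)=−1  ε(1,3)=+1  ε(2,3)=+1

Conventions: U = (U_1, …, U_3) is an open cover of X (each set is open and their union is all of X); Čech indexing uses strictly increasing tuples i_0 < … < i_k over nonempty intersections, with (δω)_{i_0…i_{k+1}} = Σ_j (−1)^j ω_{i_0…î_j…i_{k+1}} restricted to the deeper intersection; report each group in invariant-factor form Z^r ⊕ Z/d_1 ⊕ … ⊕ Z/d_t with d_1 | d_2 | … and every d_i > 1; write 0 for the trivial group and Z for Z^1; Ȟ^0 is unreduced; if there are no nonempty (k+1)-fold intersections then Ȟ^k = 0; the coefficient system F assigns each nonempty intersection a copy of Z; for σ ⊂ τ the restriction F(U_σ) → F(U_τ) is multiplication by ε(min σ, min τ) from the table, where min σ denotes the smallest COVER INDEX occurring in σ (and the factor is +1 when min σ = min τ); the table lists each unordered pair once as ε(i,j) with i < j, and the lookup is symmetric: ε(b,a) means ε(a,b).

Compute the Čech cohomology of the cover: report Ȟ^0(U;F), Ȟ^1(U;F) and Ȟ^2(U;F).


intersection data:
  U12={q1,q4} U13={q2} U23={q5}
C dims 3,3; δ0: rk 3, SNF 1^2·2
Ȟ^0 = (3 − 3) − 0 = 0, so Ȟ^0 ≅ 0
Ȟ^1 = (3 − 0) − 3 = 0 plus torsion [2], so Ȟ^1 ≅ Z/2
Ȟ^2 = (0 − 0) − 0 = 0, so Ȟ^2 ≅ 0

Ȟ^0 = 0; Ȟ^1 = Z/2; Ȟ^2 = 0


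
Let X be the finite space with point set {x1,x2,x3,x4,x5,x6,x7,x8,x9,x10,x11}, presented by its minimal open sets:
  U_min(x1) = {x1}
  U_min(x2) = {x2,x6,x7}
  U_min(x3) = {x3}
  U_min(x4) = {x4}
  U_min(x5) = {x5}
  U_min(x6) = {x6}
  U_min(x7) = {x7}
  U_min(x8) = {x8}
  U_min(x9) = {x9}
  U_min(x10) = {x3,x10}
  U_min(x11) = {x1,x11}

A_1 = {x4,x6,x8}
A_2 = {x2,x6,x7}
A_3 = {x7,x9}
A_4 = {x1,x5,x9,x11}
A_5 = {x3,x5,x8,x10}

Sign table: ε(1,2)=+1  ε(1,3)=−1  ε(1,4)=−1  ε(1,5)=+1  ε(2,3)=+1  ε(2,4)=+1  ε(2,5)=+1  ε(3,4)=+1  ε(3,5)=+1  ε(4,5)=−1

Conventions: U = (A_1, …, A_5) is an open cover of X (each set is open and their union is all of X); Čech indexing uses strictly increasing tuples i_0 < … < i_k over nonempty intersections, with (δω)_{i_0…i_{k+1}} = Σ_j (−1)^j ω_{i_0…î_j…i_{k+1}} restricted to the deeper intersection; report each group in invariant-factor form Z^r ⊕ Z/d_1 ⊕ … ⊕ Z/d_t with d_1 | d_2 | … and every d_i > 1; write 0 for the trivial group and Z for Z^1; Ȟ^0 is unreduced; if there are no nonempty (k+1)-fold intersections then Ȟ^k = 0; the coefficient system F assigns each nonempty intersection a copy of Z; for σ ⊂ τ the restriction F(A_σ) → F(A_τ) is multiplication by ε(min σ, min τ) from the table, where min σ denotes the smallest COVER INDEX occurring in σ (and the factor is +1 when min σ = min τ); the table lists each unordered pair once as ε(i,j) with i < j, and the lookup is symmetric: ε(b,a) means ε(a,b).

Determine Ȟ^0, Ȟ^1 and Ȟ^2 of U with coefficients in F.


intersection data:
  A12={x6} A15={x8} A23={x7} A34={x9} A45={x5}
C dims 5,5; δ0: rk 5, SNF 1^4·2
Ȟ^0 = (5 − 5) − 0 = 0, so Ȟ^0 ≅ 0
Ȟ^1 = (5 − 0) − 5 = 0 plus torsion [2], so Ȟ^1 ≅ Z/2
Ȟ^2 = (0 − 0) − 0 = 0, so Ȟ^2 ≅ 0

Ȟ^0 ≅ 0, Ȟ^1 ≅ Z/2, Ȟ^2 ≅ 0


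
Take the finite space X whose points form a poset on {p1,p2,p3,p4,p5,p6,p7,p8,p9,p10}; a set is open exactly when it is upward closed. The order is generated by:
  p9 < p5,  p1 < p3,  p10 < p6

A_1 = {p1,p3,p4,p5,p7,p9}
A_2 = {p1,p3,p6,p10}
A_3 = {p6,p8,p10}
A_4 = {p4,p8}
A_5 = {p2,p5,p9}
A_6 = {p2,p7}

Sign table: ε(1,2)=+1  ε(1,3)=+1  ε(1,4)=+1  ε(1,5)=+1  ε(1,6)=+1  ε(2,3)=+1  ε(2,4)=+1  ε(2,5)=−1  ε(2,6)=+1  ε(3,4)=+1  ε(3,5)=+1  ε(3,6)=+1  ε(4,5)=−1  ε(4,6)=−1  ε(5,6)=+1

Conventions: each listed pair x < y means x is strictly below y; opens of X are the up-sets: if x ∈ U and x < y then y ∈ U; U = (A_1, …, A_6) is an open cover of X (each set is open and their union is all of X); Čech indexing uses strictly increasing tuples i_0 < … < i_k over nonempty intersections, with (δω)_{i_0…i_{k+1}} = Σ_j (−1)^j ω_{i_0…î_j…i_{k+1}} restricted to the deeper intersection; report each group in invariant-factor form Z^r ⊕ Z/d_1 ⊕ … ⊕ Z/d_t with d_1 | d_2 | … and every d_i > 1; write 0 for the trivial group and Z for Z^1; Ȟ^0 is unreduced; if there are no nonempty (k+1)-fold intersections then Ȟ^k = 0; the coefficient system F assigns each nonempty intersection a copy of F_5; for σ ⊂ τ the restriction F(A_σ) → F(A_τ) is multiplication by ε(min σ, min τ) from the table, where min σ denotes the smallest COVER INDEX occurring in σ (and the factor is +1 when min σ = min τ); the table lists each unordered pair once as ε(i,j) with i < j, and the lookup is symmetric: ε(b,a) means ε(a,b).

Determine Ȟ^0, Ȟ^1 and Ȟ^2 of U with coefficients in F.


intersection data:
  A12={p1,p3} A14={p4} A15={p5,p9} A16={p7} A23={p6,p10} A34={p8} A56={p2}
C dims 6,7; δ0: rk_F5 5
Ȟ^0 = (6 − 5) − 0 = 1, so Ȟ^0 ≅ Z/5
Ȟ^1 = (7 − 0) − 5 = 2, so Ȟ^1 ≅ Z/5 ⊕ Z/5
Ȟ^2 = (0 − 0) − 0 = 0, so Ȟ^2 ≅ 0

Ȟ^0(U;F) ≅ Z/5; Ȟ^1(U;F) ≅ Z/5 ⊕ Z/5; Ȟ^2(U;F) ≅ 0


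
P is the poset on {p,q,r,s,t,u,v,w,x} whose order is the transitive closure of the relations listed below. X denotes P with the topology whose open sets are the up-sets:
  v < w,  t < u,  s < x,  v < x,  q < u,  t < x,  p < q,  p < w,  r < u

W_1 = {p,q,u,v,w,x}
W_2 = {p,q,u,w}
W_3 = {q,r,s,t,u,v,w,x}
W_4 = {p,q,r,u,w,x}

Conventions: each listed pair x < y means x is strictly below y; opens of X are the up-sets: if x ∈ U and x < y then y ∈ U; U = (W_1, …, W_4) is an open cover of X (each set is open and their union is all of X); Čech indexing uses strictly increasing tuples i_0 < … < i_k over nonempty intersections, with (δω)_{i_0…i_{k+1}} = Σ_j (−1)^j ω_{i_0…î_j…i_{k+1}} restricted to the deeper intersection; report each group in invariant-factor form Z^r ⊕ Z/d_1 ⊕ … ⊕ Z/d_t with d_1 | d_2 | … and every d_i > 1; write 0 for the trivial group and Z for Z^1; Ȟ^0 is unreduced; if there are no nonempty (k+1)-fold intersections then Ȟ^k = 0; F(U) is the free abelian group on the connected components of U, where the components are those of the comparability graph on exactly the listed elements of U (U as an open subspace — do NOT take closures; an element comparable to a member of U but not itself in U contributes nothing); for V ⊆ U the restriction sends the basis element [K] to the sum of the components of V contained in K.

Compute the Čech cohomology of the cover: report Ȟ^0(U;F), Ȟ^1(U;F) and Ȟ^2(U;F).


Ȟ^0 ≅ Z; Ȟ^1 ≅ Z; Ȟ^2 ≅ 0

intersection data:
  W12={p,q,u,w} W13={q,u,v,w,x} W14={p,q,u,w,x} W23={q,u,w} W24={p,q,u,w} W34={q,r,u,w,x}
  W123={q,u,w} W124={p,q,u,w} W134={q,u,w,x} W234={q,u,w}
  W1234={q,u,w}
components per intersection:
  W1: {p,q,u,v,w,x}
  W2: {p,q,u,w}
  W3: {q,r,s,t,u,v,w,x}
  W4: {p,q,r,u,w} {x}
  W12: {p,q,u,w}
  W13: {q,u} {v,w,x}
  W14: {p,q,u,w} {x}
  W23: {q,u} {w}
  W24: {p,q,u,w}
  W34: {q,r,u} {w} {x}
  W123: {q,u} {w}
  W124: {p,q,u,w}
  W134: {q,u} {w} {x}
  W234: {q,u} {w}
  W1234: {q,u} {w}
C dims 5,11,8,2; δ0: rk 4, SNF 1^4; δ1: rk 6, SNF 1^6; δ2: rk 2, SNF 1^2
Ȟ^0 = (5 − 4) − 0 = 1, so Ȟ^0 ≅ Z
Ȟ^1 = (11 − 6) − 4 = 1, so Ȟ^1 ≅ Z
Ȟ^2 = (8 − 2) − 6 = 0, so Ȟ^2 ≅ 0


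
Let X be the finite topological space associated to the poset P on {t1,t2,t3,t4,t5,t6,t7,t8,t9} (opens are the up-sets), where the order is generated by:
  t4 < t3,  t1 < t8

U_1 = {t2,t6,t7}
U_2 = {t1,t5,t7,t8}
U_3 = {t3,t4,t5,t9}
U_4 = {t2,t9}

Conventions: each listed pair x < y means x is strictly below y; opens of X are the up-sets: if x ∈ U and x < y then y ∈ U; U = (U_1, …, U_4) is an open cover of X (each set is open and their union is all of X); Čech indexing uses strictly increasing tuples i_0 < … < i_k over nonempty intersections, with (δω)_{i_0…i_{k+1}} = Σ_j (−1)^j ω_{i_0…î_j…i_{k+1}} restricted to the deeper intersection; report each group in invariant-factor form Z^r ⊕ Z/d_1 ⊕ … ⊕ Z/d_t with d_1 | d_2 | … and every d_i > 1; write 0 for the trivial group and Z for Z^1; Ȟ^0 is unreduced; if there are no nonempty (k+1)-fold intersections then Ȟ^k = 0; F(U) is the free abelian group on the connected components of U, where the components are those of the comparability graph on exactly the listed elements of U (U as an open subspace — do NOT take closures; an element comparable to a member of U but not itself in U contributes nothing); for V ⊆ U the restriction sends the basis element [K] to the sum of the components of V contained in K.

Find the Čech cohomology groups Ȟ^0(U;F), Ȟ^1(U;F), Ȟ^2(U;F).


nonempty overlaps:
  U12={t7} U14={t2} U23={t5} U34={t9}
components per intersection:
  U1: {t2} {t6} {t7}
  U2: {t1,t8} {t5} {t7}
  U3: {t3,t4} {t5} {t9}
  U4: {t2} {t9}
  U12: {t7}
  U14: {t2}
  U23: {t5}
  U34: {t9}
C dims 11,4; δ0: rk 4, SNF 1^4
degree 0: 11−4−0 = 7 → Ȟ^0 ≅ Z^7
degree 1: 4−0−4 = 0 → Ȟ^1 ≅ 0
degree 2: 0−0−0 = 0 → Ȟ^2 ≅ 0

Ȟ^0 ≅ Z^7, Ȟ^1 ≅ 0, Ȟ^2 ≅ 0


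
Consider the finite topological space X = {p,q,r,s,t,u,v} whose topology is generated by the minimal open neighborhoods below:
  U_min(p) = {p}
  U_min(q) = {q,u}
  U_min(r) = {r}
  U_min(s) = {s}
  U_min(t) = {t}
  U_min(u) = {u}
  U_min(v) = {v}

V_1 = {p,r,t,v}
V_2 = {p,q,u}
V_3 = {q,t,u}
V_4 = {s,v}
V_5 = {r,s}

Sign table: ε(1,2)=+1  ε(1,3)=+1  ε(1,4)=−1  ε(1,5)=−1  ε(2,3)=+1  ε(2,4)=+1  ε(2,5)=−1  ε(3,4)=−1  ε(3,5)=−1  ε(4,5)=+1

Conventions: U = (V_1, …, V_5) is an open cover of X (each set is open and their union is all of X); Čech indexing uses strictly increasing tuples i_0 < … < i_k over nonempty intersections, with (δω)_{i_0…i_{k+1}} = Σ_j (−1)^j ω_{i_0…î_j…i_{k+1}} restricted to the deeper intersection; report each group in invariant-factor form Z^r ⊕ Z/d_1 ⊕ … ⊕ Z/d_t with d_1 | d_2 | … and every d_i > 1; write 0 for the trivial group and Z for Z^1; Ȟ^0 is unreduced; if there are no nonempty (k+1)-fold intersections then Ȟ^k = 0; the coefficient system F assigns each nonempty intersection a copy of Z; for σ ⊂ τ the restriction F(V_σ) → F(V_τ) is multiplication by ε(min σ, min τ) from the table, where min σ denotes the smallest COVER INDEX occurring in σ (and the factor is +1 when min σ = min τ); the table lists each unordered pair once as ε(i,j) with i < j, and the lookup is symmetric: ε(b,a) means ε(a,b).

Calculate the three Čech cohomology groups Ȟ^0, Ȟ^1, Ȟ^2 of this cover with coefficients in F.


Ȟ^0 = Z, Ȟ^1 = Z^2, Ȟ^2 = 0

nonempty intersections:
  V12={p} V13={t} V14={v} V15={r} V23={q,u} V45={s}
C dims 5,6; δ0: rk 4, SNF 1^4
Ȟ^0: (5−4)−0=1 ⇒ Z
Ȟ^1: (6−0)−4=2 ⇒ Z^2
Ȟ^2: (0−0)−0=0 ⇒ 0


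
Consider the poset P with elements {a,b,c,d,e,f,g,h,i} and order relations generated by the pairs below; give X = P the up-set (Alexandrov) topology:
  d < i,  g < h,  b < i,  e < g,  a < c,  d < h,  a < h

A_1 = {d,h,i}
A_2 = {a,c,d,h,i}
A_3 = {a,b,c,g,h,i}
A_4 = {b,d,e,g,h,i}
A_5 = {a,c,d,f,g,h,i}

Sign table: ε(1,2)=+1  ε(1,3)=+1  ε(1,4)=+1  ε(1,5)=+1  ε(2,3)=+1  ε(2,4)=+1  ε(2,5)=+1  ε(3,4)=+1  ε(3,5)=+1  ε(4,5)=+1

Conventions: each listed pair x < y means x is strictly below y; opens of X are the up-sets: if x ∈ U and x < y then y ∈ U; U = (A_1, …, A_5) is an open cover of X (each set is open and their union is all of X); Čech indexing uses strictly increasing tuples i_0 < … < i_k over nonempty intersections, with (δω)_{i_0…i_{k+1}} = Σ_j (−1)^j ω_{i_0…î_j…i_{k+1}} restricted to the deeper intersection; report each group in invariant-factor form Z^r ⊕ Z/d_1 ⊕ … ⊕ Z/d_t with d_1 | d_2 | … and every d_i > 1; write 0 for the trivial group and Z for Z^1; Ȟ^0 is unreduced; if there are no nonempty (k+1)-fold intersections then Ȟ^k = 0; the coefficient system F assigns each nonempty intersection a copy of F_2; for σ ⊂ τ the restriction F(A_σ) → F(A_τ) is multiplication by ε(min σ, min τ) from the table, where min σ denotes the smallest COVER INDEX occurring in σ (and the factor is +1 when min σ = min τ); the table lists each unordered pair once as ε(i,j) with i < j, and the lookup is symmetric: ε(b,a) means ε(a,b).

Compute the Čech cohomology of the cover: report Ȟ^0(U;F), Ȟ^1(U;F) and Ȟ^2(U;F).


cover nerve:
  A12={d,h,i} A13={h,i} A14={d,h,i} A15={d,h,i} A23={a,c,h,i} A24={d,h,i} A25={a,c,d,h,i} A34={b,g,h,i} A35={a,c,g,h,i} A45={d,g,h,i}
  A123={h,i} A124={d,h,i} A125={d,h,i} A134={h,i} A135={h,i} A145={d,h,i} A234={h,i} A235={a,c,h,i} A245={d,h,i} A345={g,h,i}
  A1234={h,i} A1235={h,i} A1245={d,h,i} A1345={h,i} A2345={h,i}
  A12345={h,i}
C dims 5,10,10,5; δ0: rk_F2 4; δ1: rk_F2 6; δ2: rk_F2 4
Ȟ^0: (5−4)−0=1 ⇒ Z/2
Ȟ^1: (10−6)−4=0 ⇒ 0
Ȟ^2: (10−4)−6=0 ⇒ 0

Ȟ^0(U;F) ≅ Z/2, Ȟ^1(U;F) ≅ 0, Ȟ^2(U;F) ≅ 0


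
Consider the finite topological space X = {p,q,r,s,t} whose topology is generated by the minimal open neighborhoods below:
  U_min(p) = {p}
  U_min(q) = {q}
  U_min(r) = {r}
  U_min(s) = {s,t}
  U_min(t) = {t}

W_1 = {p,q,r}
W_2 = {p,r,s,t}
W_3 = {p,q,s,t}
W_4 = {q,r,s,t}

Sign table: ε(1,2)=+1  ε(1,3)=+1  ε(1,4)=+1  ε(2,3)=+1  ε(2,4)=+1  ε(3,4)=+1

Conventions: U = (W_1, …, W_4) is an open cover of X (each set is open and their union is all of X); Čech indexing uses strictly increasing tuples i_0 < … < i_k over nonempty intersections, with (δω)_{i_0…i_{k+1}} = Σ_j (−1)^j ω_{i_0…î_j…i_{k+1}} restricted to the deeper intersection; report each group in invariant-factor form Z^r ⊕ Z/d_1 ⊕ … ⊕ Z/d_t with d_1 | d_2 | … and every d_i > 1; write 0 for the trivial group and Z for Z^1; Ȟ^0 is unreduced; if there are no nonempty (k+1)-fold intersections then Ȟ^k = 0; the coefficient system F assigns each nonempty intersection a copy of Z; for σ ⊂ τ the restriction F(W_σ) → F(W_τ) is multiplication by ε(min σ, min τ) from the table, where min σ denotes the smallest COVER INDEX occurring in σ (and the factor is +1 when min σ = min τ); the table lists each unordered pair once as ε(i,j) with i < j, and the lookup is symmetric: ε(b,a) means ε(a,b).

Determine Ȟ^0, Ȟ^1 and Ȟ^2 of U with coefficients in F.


Ȟ^0(U;F) ≅ Z, Ȟ^1(U;F) ≅ 0, Ȟ^2(U;F) ≅ Z

nerve simplices:
  W12={p,r} W13={p,q} W14={q,r} W23={p,s,t} W24={r,s,t} W34={q,s,t}
  W123={p} W124={r} W134={q} W234={s,t}
C dims 4,6,4; δ0: rk 3, SNF 1^3; δ1: rk 3, SNF 1^3
degree 0: 4−3−0 = 1 → Ȟ^0 ≅ Z
degree 1: 6−3−3 = 0 → Ȟ^1 ≅ 0
degree 2: 4−0−3 = 1 → Ȟ^2 ≅ Z


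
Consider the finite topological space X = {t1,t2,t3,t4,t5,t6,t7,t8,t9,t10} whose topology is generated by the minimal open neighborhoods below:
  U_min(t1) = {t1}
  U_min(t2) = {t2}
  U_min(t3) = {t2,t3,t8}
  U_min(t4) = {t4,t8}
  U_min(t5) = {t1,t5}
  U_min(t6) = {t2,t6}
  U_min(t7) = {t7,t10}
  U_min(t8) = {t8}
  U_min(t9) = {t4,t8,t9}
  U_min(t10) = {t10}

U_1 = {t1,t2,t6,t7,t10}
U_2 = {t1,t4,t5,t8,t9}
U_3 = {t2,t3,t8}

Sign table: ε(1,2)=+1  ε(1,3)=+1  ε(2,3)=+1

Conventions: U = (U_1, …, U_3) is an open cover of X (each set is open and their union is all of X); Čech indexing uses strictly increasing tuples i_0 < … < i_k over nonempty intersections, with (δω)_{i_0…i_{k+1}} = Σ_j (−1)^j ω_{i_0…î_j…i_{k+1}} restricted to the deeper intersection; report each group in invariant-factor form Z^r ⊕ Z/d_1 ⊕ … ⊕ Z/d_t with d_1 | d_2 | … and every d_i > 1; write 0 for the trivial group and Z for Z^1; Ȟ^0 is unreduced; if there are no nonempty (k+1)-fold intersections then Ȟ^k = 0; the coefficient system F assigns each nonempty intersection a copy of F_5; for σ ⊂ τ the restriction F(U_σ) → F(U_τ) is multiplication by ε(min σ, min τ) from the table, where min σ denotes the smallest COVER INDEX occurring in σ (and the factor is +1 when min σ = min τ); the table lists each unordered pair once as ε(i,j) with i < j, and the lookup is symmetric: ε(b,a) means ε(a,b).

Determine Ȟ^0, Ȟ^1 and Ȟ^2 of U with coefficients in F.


Ȟ^0(U;F) ≅ Z/5,  Ȟ^1(U;F) ≅ Z/5,  Ȟ^2(U;F) ≅ 0

nonempty intersections:
  U12={t1} U13={t2} U23={t8}
C dims 3,3; δ0: rk_F5 2
Ȟ^0: (3−2)−0=1 ⇒ Z/5
Ȟ^1: (3−0)−2=1 ⇒ Z/5
Ȟ^2: (0−0)−0=0 ⇒ 0


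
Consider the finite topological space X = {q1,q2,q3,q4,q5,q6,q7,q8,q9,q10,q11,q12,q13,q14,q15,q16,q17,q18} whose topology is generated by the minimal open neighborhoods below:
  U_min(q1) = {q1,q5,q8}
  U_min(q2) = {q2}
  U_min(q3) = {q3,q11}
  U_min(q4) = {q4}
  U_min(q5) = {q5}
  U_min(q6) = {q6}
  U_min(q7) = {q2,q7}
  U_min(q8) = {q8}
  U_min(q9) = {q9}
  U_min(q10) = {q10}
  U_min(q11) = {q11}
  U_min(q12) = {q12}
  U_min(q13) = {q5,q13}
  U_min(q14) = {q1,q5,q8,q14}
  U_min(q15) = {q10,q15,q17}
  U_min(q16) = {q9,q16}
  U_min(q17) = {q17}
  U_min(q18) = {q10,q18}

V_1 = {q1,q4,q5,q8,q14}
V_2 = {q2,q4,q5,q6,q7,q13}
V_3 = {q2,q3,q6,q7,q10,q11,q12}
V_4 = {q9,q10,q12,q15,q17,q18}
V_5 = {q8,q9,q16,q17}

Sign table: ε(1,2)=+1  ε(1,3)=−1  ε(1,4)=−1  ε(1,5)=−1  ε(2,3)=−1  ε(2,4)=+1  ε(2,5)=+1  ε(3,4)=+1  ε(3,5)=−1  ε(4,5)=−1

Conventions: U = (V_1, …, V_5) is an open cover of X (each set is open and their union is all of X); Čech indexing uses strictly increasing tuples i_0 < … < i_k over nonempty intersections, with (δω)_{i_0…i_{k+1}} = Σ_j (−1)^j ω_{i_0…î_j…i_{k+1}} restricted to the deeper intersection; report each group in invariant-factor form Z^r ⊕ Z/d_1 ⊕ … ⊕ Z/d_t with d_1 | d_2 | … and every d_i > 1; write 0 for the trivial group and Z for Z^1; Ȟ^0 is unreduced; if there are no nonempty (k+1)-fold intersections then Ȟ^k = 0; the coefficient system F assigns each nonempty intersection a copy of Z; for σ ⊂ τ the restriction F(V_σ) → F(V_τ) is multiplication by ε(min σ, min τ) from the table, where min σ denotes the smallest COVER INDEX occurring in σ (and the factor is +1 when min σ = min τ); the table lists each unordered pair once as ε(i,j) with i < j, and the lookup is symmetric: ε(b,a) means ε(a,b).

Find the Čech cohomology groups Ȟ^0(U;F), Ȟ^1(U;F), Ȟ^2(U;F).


Ȟ^0 ≅ 0,  Ȟ^1 ≅ Z/2,  Ȟ^2 ≅ 0

nonempty intersections:
  V12={q4,q5} V15={q8} V23={q2,q6,q7} V34={q10,q12} V45={q9,q17}
C dims 5,5; δ0: rk 5, SNF 1^4·2
Ȟ^0: (5−5)−0=0 ⇒ 0
Ȟ^1: (5−0)−5=0 plus torsion [2] ⇒ Z/2
Ȟ^2: (0−0)−0=0 ⇒ 0


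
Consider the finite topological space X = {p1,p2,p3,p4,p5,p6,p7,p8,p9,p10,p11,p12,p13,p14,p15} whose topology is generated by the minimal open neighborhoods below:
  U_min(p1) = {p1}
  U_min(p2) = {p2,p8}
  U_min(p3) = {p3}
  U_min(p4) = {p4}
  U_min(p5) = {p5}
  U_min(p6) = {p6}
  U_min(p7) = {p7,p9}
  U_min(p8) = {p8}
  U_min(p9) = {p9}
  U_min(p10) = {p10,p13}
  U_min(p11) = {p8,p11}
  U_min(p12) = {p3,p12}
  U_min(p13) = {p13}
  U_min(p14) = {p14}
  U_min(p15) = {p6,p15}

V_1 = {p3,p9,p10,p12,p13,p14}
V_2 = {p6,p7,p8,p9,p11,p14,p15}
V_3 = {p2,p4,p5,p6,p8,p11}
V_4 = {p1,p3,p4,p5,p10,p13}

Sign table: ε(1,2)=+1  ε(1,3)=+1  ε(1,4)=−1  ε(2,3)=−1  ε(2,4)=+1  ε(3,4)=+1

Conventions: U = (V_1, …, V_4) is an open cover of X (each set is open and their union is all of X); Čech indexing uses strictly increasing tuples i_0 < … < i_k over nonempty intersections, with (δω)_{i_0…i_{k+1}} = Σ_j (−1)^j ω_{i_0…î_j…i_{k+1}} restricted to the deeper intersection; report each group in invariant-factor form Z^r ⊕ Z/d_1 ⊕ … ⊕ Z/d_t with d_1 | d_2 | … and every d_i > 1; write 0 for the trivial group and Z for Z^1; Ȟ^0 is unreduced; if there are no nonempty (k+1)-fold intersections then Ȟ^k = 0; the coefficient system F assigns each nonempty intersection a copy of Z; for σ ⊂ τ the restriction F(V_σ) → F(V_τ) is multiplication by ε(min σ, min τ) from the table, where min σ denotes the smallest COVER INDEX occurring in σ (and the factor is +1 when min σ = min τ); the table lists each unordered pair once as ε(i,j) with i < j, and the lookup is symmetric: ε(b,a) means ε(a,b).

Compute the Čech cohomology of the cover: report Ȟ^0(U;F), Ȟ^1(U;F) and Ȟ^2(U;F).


intersection data:
  V12={p9,p14} V14={p3,p10,p13} V23={p6,p8,p11} V34={p4,p5}
C dims 4,4; δ0: rk 3, SNF 1^3
Ȟ^0 = (4 − 3) − 0 = 1, so Ȟ^0 ≅ Z
Ȟ^1 = (4 − 0) − 3 = 1, so Ȟ^1 ≅ Z
Ȟ^2 = (0 − 0) − 0 = 0, so Ȟ^2 ≅ 0

Ȟ^0(U;F) ≅ Z,  Ȟ^1(U;F) ≅ Z,  Ȟ^2(U;F) ≅ 0


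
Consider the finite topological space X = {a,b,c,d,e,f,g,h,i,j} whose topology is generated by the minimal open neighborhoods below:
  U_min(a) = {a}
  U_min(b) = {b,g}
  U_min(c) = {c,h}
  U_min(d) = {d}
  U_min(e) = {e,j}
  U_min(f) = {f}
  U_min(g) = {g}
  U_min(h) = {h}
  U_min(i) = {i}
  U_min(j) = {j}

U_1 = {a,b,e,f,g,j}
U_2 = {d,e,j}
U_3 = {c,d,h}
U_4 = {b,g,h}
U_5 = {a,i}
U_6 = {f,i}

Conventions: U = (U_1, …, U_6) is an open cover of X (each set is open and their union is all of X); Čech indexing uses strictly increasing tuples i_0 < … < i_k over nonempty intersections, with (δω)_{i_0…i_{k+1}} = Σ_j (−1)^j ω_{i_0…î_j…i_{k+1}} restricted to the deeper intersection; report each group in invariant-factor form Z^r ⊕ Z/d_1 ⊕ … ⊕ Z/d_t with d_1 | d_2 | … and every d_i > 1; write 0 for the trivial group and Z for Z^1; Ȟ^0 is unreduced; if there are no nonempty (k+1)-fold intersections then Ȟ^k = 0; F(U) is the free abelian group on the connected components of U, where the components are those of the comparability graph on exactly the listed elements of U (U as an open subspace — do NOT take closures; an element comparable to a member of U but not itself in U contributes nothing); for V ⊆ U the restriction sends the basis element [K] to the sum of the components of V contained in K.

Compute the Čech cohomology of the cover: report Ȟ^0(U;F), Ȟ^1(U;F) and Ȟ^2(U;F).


nerve simplices:
  U12={e,j} U14={b,g} U15={a} U16={f} U23={d} U34={h} U56={i}
components per intersection:
  U1: {a} {b,g} {e,j} {f}
  U2: {d} {e,j}
  U3: {c,h} {d}
  U4: {b,g} {h}
  U5: {a} {i}
  U6: {f} {i}
  U12: {e,j}
  U14: {b,g}
  U15: {a}
  U16: {f}
  U23: {d}
  U34: {h}
  U56: {i}
C dims 14,7; δ0: rk 7, SNF 1^7
degree 0: 14−7−0 = 7 → Ȟ^0 ≅ Z^7
degree 1: 7−0−7 = 0 → Ȟ^1 ≅ 0
degree 2: 0−0−0 = 0 → Ȟ^2 ≅ 0

Ȟ^0(U;F) ≅ Z^7; Ȟ^1(U;F) ≅ 0; Ȟ^2(U;F) ≅ 0


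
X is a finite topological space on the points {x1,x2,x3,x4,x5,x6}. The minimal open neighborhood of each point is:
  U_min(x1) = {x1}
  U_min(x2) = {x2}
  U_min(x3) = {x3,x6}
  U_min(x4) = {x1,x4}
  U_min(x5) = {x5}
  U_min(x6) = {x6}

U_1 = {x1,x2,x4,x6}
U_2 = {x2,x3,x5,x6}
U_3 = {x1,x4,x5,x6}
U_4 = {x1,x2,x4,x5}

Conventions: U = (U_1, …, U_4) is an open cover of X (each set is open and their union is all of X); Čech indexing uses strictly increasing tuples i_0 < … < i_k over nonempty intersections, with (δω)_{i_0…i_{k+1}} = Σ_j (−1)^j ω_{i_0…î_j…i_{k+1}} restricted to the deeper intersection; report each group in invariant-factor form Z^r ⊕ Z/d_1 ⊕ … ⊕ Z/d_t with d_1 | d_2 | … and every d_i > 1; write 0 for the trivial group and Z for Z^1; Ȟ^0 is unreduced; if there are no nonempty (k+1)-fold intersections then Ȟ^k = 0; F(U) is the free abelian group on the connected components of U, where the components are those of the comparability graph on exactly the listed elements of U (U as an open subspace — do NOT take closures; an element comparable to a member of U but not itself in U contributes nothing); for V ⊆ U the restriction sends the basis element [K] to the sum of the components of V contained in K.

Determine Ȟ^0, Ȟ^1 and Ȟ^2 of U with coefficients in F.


Ȟ^0(U;F) ≅ Z^4,  Ȟ^1(U;F) ≅ 0,  Ȟ^2(U;F) ≅ 0

nonempty intersections:
  U12={x2,x6} U13={x1,x4,x6} U14={x1,x2,x4} U23={x5,x6} U24={x2,x5} U34={x1,x4,x5}
  U123={x6} U124={x2} U134={x1,x4} U234={x5}
components per intersection:
  U1: {x1,x4} {x2} {x6}
  U2: {x2} {x3,x6} {x5}
  U3: {x1,x4} {x5} {x6}
  U4: {x1,x4} {x2} {x5}
  U12: {x2} {x6}
  U13: {x1,x4} {x6}
  U14: {x1,x4} {x2}
  U23: {x5} {x6}
  U24: {x2} {x5}
  U34: {x1,x4} {x5}
  U123: {x6}
  U124: {x2}
  U134: {x1,x4}
  U234: {x5}
C dims 12,12,4; δ0: rk 8, SNF 1^8; δ1: rk 4, SNF 1^4
Ȟ^0: (12−8)−0=4 ⇒ Z^4
Ȟ^1: (12−4)−8=0 ⇒ 0
Ȟ^2: (4−0)−4=0 ⇒ 0
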